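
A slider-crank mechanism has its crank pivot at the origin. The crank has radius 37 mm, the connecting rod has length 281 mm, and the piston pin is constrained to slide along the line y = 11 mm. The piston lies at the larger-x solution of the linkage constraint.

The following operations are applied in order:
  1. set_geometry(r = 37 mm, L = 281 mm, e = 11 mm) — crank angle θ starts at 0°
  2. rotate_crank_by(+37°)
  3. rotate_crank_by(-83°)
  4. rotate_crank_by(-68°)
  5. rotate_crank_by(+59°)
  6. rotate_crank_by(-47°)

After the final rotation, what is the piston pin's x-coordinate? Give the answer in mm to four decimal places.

set_geometry: r = 37 mm, L = 281 mm, e = 11 mm; θ ← 0°
rotate_crank_by(+37°): θ ← 0° +37° = 37°
rotate_crank_by(-83°): θ ← 37° -83° = -46°
rotate_crank_by(-68°): θ ← -46° -68° = -114°
rotate_crank_by(+59°): θ ← -114° +59° = -55°
rotate_crank_by(-47°): θ ← -55° -47° = -102°
crank pin P = (r cos θ, r sin θ) = (-7.692733, -36.191461)
h = r sin θ − e = -36.191461 − 11 = -47.191461
x = r cos θ + √(L² − h²) = -7.692733 + √(78961.0 − 2227.0340) = -7.692733 + 277.008964 = 269.316231

269.3162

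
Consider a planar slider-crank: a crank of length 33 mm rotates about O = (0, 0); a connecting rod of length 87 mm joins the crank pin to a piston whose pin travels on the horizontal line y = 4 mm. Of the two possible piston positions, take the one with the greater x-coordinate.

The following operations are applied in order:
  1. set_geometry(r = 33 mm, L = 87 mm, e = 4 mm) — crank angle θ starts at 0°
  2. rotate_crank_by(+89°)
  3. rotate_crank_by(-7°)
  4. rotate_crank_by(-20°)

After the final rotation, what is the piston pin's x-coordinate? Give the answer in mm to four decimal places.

set_geometry: r = 33 mm, L = 87 mm, e = 4 mm; θ ← 0°
rotate_crank_by(+89°): θ ← 0° +89° = 89°
rotate_crank_by(-7°): θ ← 89° -7° = 82°
rotate_crank_by(-20°): θ ← 82° -20° = 62°
crank pin P = (r cos θ, r sin θ) = (15.492562, 29.137271)
h = r sin θ − e = 29.137271 − 4 = 25.137271
x = r cos θ + √(L² − h²) = 15.492562 + √(7569.0 − 631.8824) = 15.492562 + 83.289361 = 98.781922

98.7819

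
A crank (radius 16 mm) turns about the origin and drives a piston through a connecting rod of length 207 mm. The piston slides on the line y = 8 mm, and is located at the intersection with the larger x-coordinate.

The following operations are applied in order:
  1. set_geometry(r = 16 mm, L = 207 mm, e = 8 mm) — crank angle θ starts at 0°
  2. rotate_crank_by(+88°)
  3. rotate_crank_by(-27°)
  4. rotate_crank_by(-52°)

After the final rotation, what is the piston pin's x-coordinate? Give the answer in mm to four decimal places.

222.7300

set_geometry: r = 16 mm, L = 207 mm, e = 8 mm; θ ← 0°
rotate_crank_by(+88°): θ ← 0° +88° = 88°
rotate_crank_by(-27°): θ ← 88° -27° = 61°
rotate_crank_by(-52°): θ ← 61° -52° = 9°
crank pin P = (r cos θ, r sin θ) = (15.803013, 2.502951)
h = r sin θ − e = 2.502951 − 8 = -5.497049
x = r cos θ + √(L² − h²) = 15.803013 + √(42849.0 − 30.2175) = 15.803013 + 206.926998 = 222.730011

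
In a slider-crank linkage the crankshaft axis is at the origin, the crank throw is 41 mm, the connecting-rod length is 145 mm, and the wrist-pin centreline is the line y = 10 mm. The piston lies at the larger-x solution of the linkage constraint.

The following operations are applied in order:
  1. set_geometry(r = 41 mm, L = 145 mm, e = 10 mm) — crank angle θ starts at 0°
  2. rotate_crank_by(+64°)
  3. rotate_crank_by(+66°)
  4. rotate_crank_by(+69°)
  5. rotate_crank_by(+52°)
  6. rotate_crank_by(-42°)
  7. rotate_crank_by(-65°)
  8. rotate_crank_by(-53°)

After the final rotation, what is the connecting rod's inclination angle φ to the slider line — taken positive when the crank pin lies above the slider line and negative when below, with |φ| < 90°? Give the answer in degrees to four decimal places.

set_geometry: r = 41 mm, L = 145 mm, e = 10 mm; θ ← 0°
rotate_crank_by(+64°): θ ← 0° +64° = 64°
rotate_crank_by(+66°): θ ← 64° +66° = 130°
rotate_crank_by(+69°): θ ← 130° +69° = 199°
rotate_crank_by(+52°): θ ← 199° +52° = 251°
rotate_crank_by(-42°): θ ← 251° -42° = 209°
rotate_crank_by(-65°): θ ← 209° -65° = 144°
rotate_crank_by(-53°): θ ← 144° -53° = 91°
crank pin P = (r cos θ, r sin θ) = (-0.715549, 40.993756)
h = r sin θ − e = 40.993756 − 10 = 30.993756
sin φ = h / L = 30.993756 / 145 = 0.21375004
φ = arcsin(0.21375004) = 12.342205°

12.3422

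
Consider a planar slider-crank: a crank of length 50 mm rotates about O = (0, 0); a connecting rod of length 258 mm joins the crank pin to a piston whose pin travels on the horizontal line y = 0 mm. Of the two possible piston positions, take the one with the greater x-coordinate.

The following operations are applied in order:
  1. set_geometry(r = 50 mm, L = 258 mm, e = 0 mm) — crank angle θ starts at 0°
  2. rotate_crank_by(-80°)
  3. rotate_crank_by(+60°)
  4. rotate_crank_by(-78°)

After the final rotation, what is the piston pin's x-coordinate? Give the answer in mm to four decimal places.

set_geometry: r = 50 mm, L = 258 mm, e = 0 mm; θ ← 0°
rotate_crank_by(-80°): θ ← 0° -80° = -80°
rotate_crank_by(+60°): θ ← -80° +60° = -20°
rotate_crank_by(-78°): θ ← -20° -78° = -98°
crank pin P = (r cos θ, r sin θ) = (-6.958655, -49.513403)
h = r sin θ − e = -49.513403 − 0 = -49.513403
x = r cos θ + √(L² − h²) = -6.958655 + √(66564.0 − 2451.5771) = -6.958655 + 253.204311 = 246.245655

246.2457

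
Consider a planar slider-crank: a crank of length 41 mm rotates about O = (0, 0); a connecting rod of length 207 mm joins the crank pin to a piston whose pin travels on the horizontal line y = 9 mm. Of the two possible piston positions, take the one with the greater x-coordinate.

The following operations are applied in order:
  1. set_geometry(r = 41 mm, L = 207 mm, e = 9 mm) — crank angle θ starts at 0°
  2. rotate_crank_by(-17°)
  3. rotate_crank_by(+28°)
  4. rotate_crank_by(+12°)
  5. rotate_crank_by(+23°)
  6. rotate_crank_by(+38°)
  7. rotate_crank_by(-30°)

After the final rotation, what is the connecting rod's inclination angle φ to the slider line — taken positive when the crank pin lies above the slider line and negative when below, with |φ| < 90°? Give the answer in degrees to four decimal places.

6.7053

set_geometry: r = 41 mm, L = 207 mm, e = 9 mm; θ ← 0°
rotate_crank_by(-17°): θ ← 0° -17° = -17°
rotate_crank_by(+28°): θ ← -17° +28° = 11°
rotate_crank_by(+12°): θ ← 11° +12° = 23°
rotate_crank_by(+23°): θ ← 23° +23° = 46°
rotate_crank_by(+38°): θ ← 46° +38° = 84°
rotate_crank_by(-30°): θ ← 84° -30° = 54°
crank pin P = (r cos θ, r sin θ) = (24.099195, 33.169697)
h = r sin θ − e = 33.169697 − 9 = 24.169697
sin φ = h / L = 24.169697 / 207 = 0.11676182
φ = arcsin(0.11676182) = 6.705255°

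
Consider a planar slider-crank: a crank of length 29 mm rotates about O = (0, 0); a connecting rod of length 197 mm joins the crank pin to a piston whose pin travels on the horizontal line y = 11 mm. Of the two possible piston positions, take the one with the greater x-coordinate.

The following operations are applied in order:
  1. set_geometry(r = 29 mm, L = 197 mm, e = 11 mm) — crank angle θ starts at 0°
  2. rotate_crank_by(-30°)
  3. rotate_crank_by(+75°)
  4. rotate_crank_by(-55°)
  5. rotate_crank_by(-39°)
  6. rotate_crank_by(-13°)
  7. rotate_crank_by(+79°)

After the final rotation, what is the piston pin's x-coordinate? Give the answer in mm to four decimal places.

224.7167

set_geometry: r = 29 mm, L = 197 mm, e = 11 mm; θ ← 0°
rotate_crank_by(-30°): θ ← 0° -30° = -30°
rotate_crank_by(+75°): θ ← -30° +75° = 45°
rotate_crank_by(-55°): θ ← 45° -55° = -10°
rotate_crank_by(-39°): θ ← -10° -39° = -49°
rotate_crank_by(-13°): θ ← -49° -13° = -62°
rotate_crank_by(+79°): θ ← -62° +79° = 17°
crank pin P = (r cos θ, r sin θ) = (27.732838, 8.478779)
h = r sin θ − e = 8.478779 − 11 = -2.521221
x = r cos θ + √(L² − h²) = 27.732838 + √(38809.0 − 6.3566) = 27.732838 + 196.983866 = 224.716704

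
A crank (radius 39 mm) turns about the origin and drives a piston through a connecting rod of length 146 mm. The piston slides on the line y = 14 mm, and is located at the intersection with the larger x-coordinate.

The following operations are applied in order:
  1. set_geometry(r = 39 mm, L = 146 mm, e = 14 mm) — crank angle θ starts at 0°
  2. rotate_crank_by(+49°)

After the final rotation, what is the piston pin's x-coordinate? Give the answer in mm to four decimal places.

set_geometry: r = 39 mm, L = 146 mm, e = 14 mm; θ ← 0°
rotate_crank_by(+49°): θ ← 0° +49° = 49°
crank pin P = (r cos θ, r sin θ) = (25.586302, 29.433674)
h = r sin θ − e = 29.433674 − 14 = 15.433674
x = r cos θ + √(L² − h²) = 25.586302 + √(21316.0 − 238.1983) = 25.586302 + 145.181961 = 170.768263

170.7683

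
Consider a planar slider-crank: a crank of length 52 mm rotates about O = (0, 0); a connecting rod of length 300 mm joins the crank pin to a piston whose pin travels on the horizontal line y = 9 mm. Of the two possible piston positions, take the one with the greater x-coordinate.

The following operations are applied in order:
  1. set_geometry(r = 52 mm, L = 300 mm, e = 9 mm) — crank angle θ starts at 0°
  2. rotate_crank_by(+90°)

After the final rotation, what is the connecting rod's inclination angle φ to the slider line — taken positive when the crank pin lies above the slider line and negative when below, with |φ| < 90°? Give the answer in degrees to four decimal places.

8.2408

set_geometry: r = 52 mm, L = 300 mm, e = 9 mm; θ ← 0°
rotate_crank_by(+90°): θ ← 0° +90° = 90°
crank pin P = (r cos θ, r sin θ) = (0.000000, 52.000000)
h = r sin θ − e = 52.000000 − 9 = 43.000000
sin φ = h / L = 43.000000 / 300 = 0.14333333
φ = arcsin(0.14333333) = 8.240778°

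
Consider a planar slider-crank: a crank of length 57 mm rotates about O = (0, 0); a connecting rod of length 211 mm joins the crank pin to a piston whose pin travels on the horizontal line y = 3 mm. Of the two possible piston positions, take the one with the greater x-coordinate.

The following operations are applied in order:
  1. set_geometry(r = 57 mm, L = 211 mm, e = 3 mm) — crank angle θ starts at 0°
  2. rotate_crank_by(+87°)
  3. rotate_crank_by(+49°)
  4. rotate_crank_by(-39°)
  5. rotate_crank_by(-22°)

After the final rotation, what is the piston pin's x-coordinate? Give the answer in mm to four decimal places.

219.2300

set_geometry: r = 57 mm, L = 211 mm, e = 3 mm; θ ← 0°
rotate_crank_by(+87°): θ ← 0° +87° = 87°
rotate_crank_by(+49°): θ ← 87° +49° = 136°
rotate_crank_by(-39°): θ ← 136° -39° = 97°
rotate_crank_by(-22°): θ ← 97° -22° = 75°
crank pin P = (r cos θ, r sin θ) = (14.752686, 55.057772)
h = r sin θ − e = 55.057772 − 3 = 52.057772
x = r cos θ + √(L² − h²) = 14.752686 + √(44521.0 − 2710.0116) = 14.752686 + 204.477354 = 219.230040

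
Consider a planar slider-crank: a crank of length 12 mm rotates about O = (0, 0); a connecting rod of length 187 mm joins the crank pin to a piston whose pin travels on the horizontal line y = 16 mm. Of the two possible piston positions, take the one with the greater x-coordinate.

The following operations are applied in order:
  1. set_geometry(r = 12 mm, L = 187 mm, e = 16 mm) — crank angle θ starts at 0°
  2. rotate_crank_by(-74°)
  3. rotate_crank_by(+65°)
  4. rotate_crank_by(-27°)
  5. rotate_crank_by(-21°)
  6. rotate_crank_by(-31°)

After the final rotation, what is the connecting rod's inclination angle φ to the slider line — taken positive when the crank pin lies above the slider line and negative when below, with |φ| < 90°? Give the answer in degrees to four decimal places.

-8.6092

set_geometry: r = 12 mm, L = 187 mm, e = 16 mm; θ ← 0°
rotate_crank_by(-74°): θ ← 0° -74° = -74°
rotate_crank_by(+65°): θ ← -74° +65° = -9°
rotate_crank_by(-27°): θ ← -9° -27° = -36°
rotate_crank_by(-21°): θ ← -36° -21° = -57°
rotate_crank_by(-31°): θ ← -57° -31° = -88°
crank pin P = (r cos θ, r sin θ) = (0.418794, -11.992690)
h = r sin θ − e = -11.992690 − 16 = -27.992690
sin φ = h / L = -27.992690 / 187 = -0.14969353
φ = arcsin(-0.14969353) = -8.609167°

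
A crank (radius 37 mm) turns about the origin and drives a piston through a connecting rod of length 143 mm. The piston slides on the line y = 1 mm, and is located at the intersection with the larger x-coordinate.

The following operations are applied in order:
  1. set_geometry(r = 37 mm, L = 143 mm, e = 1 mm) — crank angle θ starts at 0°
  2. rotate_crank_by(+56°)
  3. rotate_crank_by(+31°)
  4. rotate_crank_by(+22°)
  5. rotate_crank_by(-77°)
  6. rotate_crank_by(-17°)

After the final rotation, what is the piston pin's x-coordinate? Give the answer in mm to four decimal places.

178.4818

set_geometry: r = 37 mm, L = 143 mm, e = 1 mm; θ ← 0°
rotate_crank_by(+56°): θ ← 0° +56° = 56°
rotate_crank_by(+31°): θ ← 56° +31° = 87°
rotate_crank_by(+22°): θ ← 87° +22° = 109°
rotate_crank_by(-77°): θ ← 109° -77° = 32°
rotate_crank_by(-17°): θ ← 32° -17° = 15°
crank pin P = (r cos θ, r sin θ) = (35.739256, 9.576305)
h = r sin θ − e = 9.576305 − 1 = 8.576305
x = r cos θ + √(L² − h²) = 35.739256 + √(20449.0 − 73.5530) = 35.739256 + 142.742590 = 178.481846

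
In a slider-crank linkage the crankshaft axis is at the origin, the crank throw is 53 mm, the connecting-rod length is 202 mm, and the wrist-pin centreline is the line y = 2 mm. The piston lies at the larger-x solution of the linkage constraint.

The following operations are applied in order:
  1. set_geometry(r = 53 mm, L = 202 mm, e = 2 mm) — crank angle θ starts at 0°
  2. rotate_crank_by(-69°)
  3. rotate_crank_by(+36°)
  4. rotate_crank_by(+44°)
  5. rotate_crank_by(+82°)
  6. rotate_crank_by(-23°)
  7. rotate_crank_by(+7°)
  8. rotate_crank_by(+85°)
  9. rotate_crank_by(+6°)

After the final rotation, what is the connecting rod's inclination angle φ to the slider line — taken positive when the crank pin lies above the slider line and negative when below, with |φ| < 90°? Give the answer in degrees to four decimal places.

set_geometry: r = 53 mm, L = 202 mm, e = 2 mm; θ ← 0°
rotate_crank_by(-69°): θ ← 0° -69° = -69°
rotate_crank_by(+36°): θ ← -69° +36° = -33°
rotate_crank_by(+44°): θ ← -33° +44° = 11°
rotate_crank_by(+82°): θ ← 11° +82° = 93°
rotate_crank_by(-23°): θ ← 93° -23° = 70°
rotate_crank_by(+7°): θ ← 70° +7° = 77°
rotate_crank_by(+85°): θ ← 77° +85° = 162°
rotate_crank_by(+6°): θ ← 162° +6° = 168°
crank pin P = (r cos θ, r sin θ) = (-51.841823, 11.019320)
h = r sin θ − e = 11.019320 − 2 = 9.019320
sin φ = h / L = 9.019320 / 202 = 0.04465010
φ = arcsin(0.04465010) = 2.559113°

2.5591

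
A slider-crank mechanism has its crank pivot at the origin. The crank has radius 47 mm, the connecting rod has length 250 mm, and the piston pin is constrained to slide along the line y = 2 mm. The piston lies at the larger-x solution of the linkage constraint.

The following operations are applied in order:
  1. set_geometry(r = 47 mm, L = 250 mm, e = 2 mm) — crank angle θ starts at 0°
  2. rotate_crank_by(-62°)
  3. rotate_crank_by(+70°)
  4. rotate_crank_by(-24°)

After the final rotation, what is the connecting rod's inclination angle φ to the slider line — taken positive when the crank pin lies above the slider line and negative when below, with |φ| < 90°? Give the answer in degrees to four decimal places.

-3.4295

set_geometry: r = 47 mm, L = 250 mm, e = 2 mm; θ ← 0°
rotate_crank_by(-62°): θ ← 0° -62° = -62°
rotate_crank_by(+70°): θ ← -62° +70° = 8°
rotate_crank_by(-24°): θ ← 8° -24° = -16°
crank pin P = (r cos θ, r sin θ) = (45.179300, -12.954956)
h = r sin θ − e = -12.954956 − 2 = -14.954956
sin φ = h / L = -14.954956 / 250 = -0.05981982
φ = arcsin(-0.05981982) = -3.429471°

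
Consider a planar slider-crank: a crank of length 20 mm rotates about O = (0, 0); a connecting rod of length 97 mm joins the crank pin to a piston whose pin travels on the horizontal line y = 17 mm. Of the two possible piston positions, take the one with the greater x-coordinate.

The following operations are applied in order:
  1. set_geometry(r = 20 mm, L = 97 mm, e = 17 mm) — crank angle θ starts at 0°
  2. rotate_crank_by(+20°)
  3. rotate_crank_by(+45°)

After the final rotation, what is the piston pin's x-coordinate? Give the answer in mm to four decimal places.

set_geometry: r = 20 mm, L = 97 mm, e = 17 mm; θ ← 0°
rotate_crank_by(+20°): θ ← 0° +20° = 20°
rotate_crank_by(+45°): θ ← 20° +45° = 65°
crank pin P = (r cos θ, r sin θ) = (8.452365, 18.126156)
h = r sin θ − e = 18.126156 − 17 = 1.126156
x = r cos θ + √(L² − h²) = 8.452365 + √(9409.0 − 1.2682) = 8.452365 + 96.993463 = 105.445828

105.4458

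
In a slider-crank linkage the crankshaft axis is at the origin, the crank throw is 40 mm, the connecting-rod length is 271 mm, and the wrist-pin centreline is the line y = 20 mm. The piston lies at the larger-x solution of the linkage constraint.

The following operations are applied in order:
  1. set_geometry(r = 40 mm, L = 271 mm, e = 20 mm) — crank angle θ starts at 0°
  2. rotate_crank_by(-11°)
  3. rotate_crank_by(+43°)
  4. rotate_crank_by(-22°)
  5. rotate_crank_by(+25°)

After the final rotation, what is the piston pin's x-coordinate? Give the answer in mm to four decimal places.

set_geometry: r = 40 mm, L = 271 mm, e = 20 mm; θ ← 0°
rotate_crank_by(-11°): θ ← 0° -11° = -11°
rotate_crank_by(+43°): θ ← -11° +43° = 32°
rotate_crank_by(-22°): θ ← 32° -22° = 10°
rotate_crank_by(+25°): θ ← 10° +25° = 35°
crank pin P = (r cos θ, r sin θ) = (32.766082, 22.943057)
h = r sin θ − e = 22.943057 − 20 = 2.943057
x = r cos θ + √(L² − h²) = 32.766082 + √(73441.0 − 8.6616) = 32.766082 + 270.984019 = 303.750101

303.7501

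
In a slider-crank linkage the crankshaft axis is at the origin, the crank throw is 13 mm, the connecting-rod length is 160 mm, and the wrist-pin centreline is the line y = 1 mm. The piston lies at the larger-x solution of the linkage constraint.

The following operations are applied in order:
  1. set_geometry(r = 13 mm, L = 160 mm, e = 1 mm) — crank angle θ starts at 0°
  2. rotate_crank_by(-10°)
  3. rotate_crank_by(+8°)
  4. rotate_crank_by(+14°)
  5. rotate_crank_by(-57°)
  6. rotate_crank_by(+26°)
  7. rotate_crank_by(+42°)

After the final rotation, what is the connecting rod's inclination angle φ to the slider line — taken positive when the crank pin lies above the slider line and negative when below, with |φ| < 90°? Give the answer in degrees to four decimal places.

set_geometry: r = 13 mm, L = 160 mm, e = 1 mm; θ ← 0°
rotate_crank_by(-10°): θ ← 0° -10° = -10°
rotate_crank_by(+8°): θ ← -10° +8° = -2°
rotate_crank_by(+14°): θ ← -2° +14° = 12°
rotate_crank_by(-57°): θ ← 12° -57° = -45°
rotate_crank_by(+26°): θ ← -45° +26° = -19°
rotate_crank_by(+42°): θ ← -19° +42° = 23°
crank pin P = (r cos θ, r sin θ) = (11.966563, 5.079505)
h = r sin θ − e = 5.079505 − 1 = 4.079505
sin φ = h / L = 4.079505 / 160 = 0.02549690
φ = arcsin(0.02549690) = 1.461023°

1.4610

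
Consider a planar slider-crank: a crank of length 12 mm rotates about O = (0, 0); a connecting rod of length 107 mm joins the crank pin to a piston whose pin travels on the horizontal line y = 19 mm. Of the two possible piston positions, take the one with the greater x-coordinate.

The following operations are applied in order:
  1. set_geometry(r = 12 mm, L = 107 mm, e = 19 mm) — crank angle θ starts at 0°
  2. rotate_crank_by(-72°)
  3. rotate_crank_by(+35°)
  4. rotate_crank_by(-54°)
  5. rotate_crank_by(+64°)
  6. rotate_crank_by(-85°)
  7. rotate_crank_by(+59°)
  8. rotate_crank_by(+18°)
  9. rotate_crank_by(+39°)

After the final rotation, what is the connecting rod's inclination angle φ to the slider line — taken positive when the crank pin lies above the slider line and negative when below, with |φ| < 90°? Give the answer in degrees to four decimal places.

-9.7731

set_geometry: r = 12 mm, L = 107 mm, e = 19 mm; θ ← 0°
rotate_crank_by(-72°): θ ← 0° -72° = -72°
rotate_crank_by(+35°): θ ← -72° +35° = -37°
rotate_crank_by(-54°): θ ← -37° -54° = -91°
rotate_crank_by(+64°): θ ← -91° +64° = -27°
rotate_crank_by(-85°): θ ← -27° -85° = -112°
rotate_crank_by(+59°): θ ← -112° +59° = -53°
rotate_crank_by(+18°): θ ← -53° +18° = -35°
rotate_crank_by(+39°): θ ← -35° +39° = 4°
crank pin P = (r cos θ, r sin θ) = (11.970769, 0.837078)
h = r sin θ − e = 0.837078 − 19 = -18.162922
sin φ = h / L = -18.162922 / 107 = -0.16974694
φ = arcsin(-0.16974694) = -9.773106°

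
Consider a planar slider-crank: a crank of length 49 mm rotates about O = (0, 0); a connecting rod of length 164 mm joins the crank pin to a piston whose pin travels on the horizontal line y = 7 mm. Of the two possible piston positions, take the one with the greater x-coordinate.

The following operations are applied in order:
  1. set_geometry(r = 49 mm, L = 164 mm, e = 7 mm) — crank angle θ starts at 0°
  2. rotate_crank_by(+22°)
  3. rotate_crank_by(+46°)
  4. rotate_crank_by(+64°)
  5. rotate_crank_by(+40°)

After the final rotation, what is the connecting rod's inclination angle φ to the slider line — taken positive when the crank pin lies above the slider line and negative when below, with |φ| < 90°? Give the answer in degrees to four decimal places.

-0.0631

set_geometry: r = 49 mm, L = 164 mm, e = 7 mm; θ ← 0°
rotate_crank_by(+22°): θ ← 0° +22° = 22°
rotate_crank_by(+46°): θ ← 22° +46° = 68°
rotate_crank_by(+64°): θ ← 68° +64° = 132°
rotate_crank_by(+40°): θ ← 132° +40° = 172°
crank pin P = (r cos θ, r sin θ) = (-48.523135, 6.819482)
h = r sin θ − e = 6.819482 − 7 = -0.180518
sin φ = h / L = -0.180518 / 164 = -0.00110072
φ = arcsin(-0.00110072) = -0.063067°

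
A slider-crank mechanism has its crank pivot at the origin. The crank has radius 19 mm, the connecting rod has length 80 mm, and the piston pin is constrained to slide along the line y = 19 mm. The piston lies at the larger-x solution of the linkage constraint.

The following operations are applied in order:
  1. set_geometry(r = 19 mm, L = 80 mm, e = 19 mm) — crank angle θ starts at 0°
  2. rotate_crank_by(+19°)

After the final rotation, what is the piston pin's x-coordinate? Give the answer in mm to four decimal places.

set_geometry: r = 19 mm, L = 80 mm, e = 19 mm; θ ← 0°
rotate_crank_by(+19°): θ ← 0° +19° = 19°
crank pin P = (r cos θ, r sin θ) = (17.964853, 6.185795)
h = r sin θ − e = 6.185795 − 19 = -12.814205
x = r cos θ + √(L² − h²) = 17.964853 + √(6400.0 − 164.2039) = 17.964853 + 78.967057 = 96.931910

96.9319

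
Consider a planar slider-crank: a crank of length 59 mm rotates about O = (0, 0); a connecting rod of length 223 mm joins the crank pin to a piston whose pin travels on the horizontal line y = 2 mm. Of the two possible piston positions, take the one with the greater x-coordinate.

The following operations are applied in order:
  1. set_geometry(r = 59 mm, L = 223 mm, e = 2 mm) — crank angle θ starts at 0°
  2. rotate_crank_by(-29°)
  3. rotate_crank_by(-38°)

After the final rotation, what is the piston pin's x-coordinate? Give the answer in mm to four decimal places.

238.8266

set_geometry: r = 59 mm, L = 223 mm, e = 2 mm; θ ← 0°
rotate_crank_by(-29°): θ ← 0° -29° = -29°
rotate_crank_by(-38°): θ ← -29° -38° = -67°
crank pin P = (r cos θ, r sin θ) = (23.053137, -54.309786)
h = r sin θ − e = -54.309786 − 2 = -56.309786
x = r cos θ + √(L² − h²) = 23.053137 + √(49729.0 − 3170.7920) = 23.053137 + 215.773511 = 238.826647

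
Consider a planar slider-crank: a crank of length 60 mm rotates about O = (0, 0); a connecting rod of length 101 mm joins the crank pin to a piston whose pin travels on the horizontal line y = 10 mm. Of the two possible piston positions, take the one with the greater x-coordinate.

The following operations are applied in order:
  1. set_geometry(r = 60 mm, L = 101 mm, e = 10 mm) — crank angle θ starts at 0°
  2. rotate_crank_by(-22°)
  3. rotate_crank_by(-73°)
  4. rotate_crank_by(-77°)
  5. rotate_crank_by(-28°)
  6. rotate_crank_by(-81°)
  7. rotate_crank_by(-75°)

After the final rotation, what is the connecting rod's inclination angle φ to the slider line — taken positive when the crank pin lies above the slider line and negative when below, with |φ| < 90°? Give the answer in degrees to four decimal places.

set_geometry: r = 60 mm, L = 101 mm, e = 10 mm; θ ← 0°
rotate_crank_by(-22°): θ ← 0° -22° = -22°
rotate_crank_by(-73°): θ ← -22° -73° = -95°
rotate_crank_by(-77°): θ ← -95° -77° = -172°
rotate_crank_by(-28°): θ ← -172° -28° = -200°
rotate_crank_by(-81°): θ ← -200° -81° = -281°
rotate_crank_by(-75°): θ ← -281° -75° = -356°
crank pin P = (r cos θ, r sin θ) = (59.853843, 4.185388)
h = r sin θ − e = 4.185388 − 10 = -5.814612
sin φ = h / L = -5.814612 / 101 = -0.05757041
φ = arcsin(-0.05757041) = -3.300366°

-3.3004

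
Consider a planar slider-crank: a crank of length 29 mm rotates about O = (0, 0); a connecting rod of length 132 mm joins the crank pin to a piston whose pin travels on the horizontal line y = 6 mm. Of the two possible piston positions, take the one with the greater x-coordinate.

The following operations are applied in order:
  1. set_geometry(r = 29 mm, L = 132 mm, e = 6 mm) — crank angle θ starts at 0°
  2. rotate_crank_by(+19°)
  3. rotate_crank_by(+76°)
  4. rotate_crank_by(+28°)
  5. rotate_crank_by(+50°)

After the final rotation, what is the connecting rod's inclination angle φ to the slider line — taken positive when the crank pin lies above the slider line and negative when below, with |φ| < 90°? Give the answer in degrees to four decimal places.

-1.0704

set_geometry: r = 29 mm, L = 132 mm, e = 6 mm; θ ← 0°
rotate_crank_by(+19°): θ ← 0° +19° = 19°
rotate_crank_by(+76°): θ ← 19° +76° = 95°
rotate_crank_by(+28°): θ ← 95° +28° = 123°
rotate_crank_by(+50°): θ ← 123° +50° = 173°
crank pin P = (r cos θ, r sin θ) = (-28.783838, 3.534211)
h = r sin θ − e = 3.534211 − 6 = -2.465789
sin φ = h / L = -2.465789 / 132 = -0.01868022
φ = arcsin(-0.01868022) = -1.070360°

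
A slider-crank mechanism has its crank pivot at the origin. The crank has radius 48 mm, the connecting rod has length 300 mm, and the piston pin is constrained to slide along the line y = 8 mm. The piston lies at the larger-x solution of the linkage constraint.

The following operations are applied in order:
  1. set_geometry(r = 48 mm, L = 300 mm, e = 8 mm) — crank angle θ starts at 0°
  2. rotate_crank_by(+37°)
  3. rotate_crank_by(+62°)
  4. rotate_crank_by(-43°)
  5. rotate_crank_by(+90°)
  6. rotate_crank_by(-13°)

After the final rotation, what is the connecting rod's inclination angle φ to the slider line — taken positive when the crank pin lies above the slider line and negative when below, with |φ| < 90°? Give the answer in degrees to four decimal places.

5.1837

set_geometry: r = 48 mm, L = 300 mm, e = 8 mm; θ ← 0°
rotate_crank_by(+37°): θ ← 0° +37° = 37°
rotate_crank_by(+62°): θ ← 37° +62° = 99°
rotate_crank_by(-43°): θ ← 99° -43° = 56°
rotate_crank_by(+90°): θ ← 56° +90° = 146°
rotate_crank_by(-13°): θ ← 146° -13° = 133°
crank pin P = (r cos θ, r sin θ) = (-32.735921, 35.104978)
h = r sin θ − e = 35.104978 − 8 = 27.104978
sin φ = h / L = 27.104978 / 300 = 0.09034993
φ = arcsin(0.09034993) = 5.183738°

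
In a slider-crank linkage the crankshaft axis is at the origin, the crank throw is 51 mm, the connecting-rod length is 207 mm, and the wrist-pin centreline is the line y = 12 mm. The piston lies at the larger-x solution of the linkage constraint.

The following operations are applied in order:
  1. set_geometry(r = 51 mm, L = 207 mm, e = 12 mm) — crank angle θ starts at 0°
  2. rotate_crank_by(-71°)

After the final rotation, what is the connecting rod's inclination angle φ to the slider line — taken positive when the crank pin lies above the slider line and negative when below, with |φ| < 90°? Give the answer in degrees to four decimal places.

set_geometry: r = 51 mm, L = 207 mm, e = 12 mm; θ ← 0°
rotate_crank_by(-71°): θ ← 0° -71° = -71°
crank pin P = (r cos θ, r sin θ) = (16.603976, -48.221447)
h = r sin θ − e = -48.221447 − 12 = -60.221447
sin φ = h / L = -60.221447 / 207 = -0.29092487
φ = arcsin(-0.29092487) = -16.913335°

-16.9133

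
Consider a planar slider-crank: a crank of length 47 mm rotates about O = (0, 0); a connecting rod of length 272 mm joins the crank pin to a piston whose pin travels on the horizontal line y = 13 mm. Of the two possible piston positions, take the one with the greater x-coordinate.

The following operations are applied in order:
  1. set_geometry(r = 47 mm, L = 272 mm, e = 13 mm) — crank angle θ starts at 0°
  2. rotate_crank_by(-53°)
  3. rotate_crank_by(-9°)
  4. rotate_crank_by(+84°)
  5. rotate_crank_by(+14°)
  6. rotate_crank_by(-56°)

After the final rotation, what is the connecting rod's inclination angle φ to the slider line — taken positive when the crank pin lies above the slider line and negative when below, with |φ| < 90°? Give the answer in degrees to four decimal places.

set_geometry: r = 47 mm, L = 272 mm, e = 13 mm; θ ← 0°
rotate_crank_by(-53°): θ ← 0° -53° = -53°
rotate_crank_by(-9°): θ ← -53° -9° = -62°
rotate_crank_by(+84°): θ ← -62° +84° = 22°
rotate_crank_by(+14°): θ ← 22° +14° = 36°
rotate_crank_by(-56°): θ ← 36° -56° = -20°
crank pin P = (r cos θ, r sin θ) = (44.165553, -16.074947)
h = r sin θ − e = -16.074947 − 13 = -29.074947
sin φ = h / L = -29.074947 / 272 = -0.10689319
φ = arcsin(-0.10689319) = -6.136252°

-6.1363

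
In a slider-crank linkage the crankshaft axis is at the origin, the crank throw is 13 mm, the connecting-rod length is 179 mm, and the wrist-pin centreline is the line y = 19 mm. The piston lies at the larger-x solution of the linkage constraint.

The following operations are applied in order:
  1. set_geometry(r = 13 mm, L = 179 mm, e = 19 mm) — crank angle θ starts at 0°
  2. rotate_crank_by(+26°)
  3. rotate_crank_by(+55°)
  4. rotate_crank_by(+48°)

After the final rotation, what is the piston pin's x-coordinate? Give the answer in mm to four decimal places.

set_geometry: r = 13 mm, L = 179 mm, e = 19 mm; θ ← 0°
rotate_crank_by(+26°): θ ← 0° +26° = 26°
rotate_crank_by(+55°): θ ← 26° +55° = 81°
rotate_crank_by(+48°): θ ← 81° +48° = 129°
crank pin P = (r cos θ, r sin θ) = (-8.181165, 10.102897)
h = r sin θ − e = 10.102897 − 19 = -8.897103
x = r cos θ + √(L² − h²) = -8.181165 + √(32041.0 − 79.1584) = -8.181165 + 178.778750 = 170.597585

170.5976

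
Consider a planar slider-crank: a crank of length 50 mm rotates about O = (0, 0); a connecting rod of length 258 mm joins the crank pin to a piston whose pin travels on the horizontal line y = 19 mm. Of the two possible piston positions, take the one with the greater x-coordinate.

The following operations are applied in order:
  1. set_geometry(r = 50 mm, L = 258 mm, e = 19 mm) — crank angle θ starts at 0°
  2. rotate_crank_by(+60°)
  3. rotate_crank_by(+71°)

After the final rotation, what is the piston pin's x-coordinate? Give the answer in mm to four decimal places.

set_geometry: r = 50 mm, L = 258 mm, e = 19 mm; θ ← 0°
rotate_crank_by(+60°): θ ← 0° +60° = 60°
rotate_crank_by(+71°): θ ← 60° +71° = 131°
crank pin P = (r cos θ, r sin θ) = (-32.802951, 37.735479)
h = r sin θ − e = 37.735479 − 19 = 18.735479
x = r cos θ + √(L² − h²) = -32.802951 + √(66564.0 − 351.0182) = -32.802951 + 257.318833 = 224.515882

224.5159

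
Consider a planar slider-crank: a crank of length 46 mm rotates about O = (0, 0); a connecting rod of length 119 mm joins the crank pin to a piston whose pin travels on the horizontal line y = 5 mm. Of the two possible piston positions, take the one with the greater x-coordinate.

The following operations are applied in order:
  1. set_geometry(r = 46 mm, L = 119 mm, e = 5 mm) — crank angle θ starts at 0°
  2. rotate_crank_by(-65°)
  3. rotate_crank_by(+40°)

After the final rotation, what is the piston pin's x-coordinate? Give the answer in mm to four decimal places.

set_geometry: r = 46 mm, L = 119 mm, e = 5 mm; θ ← 0°
rotate_crank_by(-65°): θ ← 0° -65° = -65°
rotate_crank_by(+40°): θ ← -65° +40° = -25°
crank pin P = (r cos θ, r sin θ) = (41.690158, -19.440440)
h = r sin θ − e = -19.440440 − 5 = -24.440440
x = r cos θ + √(L² − h²) = 41.690158 + √(14161.0 − 597.3351) = 41.690158 + 116.463148 = 158.153306

158.1533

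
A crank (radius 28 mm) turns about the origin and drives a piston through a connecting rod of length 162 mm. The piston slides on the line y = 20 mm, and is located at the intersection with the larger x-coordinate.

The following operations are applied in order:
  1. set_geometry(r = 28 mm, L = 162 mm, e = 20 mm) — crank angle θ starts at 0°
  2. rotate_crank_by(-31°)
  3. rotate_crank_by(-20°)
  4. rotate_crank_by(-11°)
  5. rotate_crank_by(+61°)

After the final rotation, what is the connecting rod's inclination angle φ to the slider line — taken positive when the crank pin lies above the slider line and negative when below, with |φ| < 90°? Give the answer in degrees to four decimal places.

set_geometry: r = 28 mm, L = 162 mm, e = 20 mm; θ ← 0°
rotate_crank_by(-31°): θ ← 0° -31° = -31°
rotate_crank_by(-20°): θ ← -31° -20° = -51°
rotate_crank_by(-11°): θ ← -51° -11° = -62°
rotate_crank_by(+61°): θ ← -62° +61° = -1°
crank pin P = (r cos θ, r sin θ) = (27.995735, -0.488667)
h = r sin θ − e = -0.488667 − 20 = -20.488667
sin φ = h / L = -20.488667 / 162 = -0.12647326
φ = arcsin(-0.12647326) = -7.265842°

-7.2658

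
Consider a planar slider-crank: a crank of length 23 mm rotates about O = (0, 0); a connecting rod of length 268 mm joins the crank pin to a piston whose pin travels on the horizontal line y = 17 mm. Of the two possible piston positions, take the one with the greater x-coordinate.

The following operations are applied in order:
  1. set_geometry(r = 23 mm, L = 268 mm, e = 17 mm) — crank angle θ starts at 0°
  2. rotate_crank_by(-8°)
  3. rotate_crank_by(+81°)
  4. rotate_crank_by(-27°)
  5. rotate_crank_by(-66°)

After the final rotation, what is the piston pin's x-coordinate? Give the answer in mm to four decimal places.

288.4568

set_geometry: r = 23 mm, L = 268 mm, e = 17 mm; θ ← 0°
rotate_crank_by(-8°): θ ← 0° -8° = -8°
rotate_crank_by(+81°): θ ← -8° +81° = 73°
rotate_crank_by(-27°): θ ← 73° -27° = 46°
rotate_crank_by(-66°): θ ← 46° -66° = -20°
crank pin P = (r cos θ, r sin θ) = (21.612930, -7.866463)
h = r sin θ − e = -7.866463 − 17 = -24.866463
x = r cos θ + √(L² − h²) = 21.612930 + √(71824.0 − 618.3410) = 21.612930 + 266.843885 = 288.456815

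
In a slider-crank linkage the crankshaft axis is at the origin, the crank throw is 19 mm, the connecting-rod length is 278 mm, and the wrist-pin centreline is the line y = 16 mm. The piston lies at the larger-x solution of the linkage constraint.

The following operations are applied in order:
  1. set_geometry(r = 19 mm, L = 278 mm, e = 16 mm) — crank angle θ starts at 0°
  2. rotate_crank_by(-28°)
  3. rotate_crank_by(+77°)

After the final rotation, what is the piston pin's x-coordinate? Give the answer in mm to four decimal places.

290.4602

set_geometry: r = 19 mm, L = 278 mm, e = 16 mm; θ ← 0°
rotate_crank_by(-28°): θ ← 0° -28° = -28°
rotate_crank_by(+77°): θ ← -28° +77° = 49°
crank pin P = (r cos θ, r sin θ) = (12.465122, 14.339482)
h = r sin θ − e = 14.339482 − 16 = -1.660518
x = r cos θ + √(L² − h²) = 12.465122 + √(77284.0 − 2.7573) = 12.465122 + 277.995041 = 290.460162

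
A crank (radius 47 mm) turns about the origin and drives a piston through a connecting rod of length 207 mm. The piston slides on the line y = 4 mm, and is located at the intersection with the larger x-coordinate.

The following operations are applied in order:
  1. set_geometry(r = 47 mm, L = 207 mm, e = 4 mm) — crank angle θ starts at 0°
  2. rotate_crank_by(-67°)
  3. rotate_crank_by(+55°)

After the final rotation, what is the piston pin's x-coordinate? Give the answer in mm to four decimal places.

252.5143

set_geometry: r = 47 mm, L = 207 mm, e = 4 mm; θ ← 0°
rotate_crank_by(-67°): θ ← 0° -67° = -67°
rotate_crank_by(+55°): θ ← -67° +55° = -12°
crank pin P = (r cos θ, r sin θ) = (45.972937, -9.771849)
h = r sin θ − e = -9.771849 − 4 = -13.771849
x = r cos θ + √(L² − h²) = 45.972937 + √(42849.0 − 189.6638) = 45.972937 + 206.541367 = 252.514304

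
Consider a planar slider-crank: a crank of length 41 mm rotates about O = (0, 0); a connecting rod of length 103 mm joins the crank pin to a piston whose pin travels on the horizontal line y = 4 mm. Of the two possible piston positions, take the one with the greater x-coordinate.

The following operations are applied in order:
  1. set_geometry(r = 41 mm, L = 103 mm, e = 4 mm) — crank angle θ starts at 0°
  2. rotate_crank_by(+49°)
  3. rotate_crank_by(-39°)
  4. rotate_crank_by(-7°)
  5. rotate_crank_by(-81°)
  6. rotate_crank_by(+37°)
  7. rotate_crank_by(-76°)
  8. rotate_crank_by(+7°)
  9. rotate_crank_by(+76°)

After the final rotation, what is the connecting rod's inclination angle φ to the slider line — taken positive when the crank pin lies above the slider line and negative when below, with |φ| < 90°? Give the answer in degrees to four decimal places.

set_geometry: r = 41 mm, L = 103 mm, e = 4 mm; θ ← 0°
rotate_crank_by(+49°): θ ← 0° +49° = 49°
rotate_crank_by(-39°): θ ← 49° -39° = 10°
rotate_crank_by(-7°): θ ← 10° -7° = 3°
rotate_crank_by(-81°): θ ← 3° -81° = -78°
rotate_crank_by(+37°): θ ← -78° +37° = -41°
rotate_crank_by(-76°): θ ← -41° -76° = -117°
rotate_crank_by(+7°): θ ← -117° +7° = -110°
rotate_crank_by(+76°): θ ← -110° +76° = -34°
crank pin P = (r cos θ, r sin θ) = (33.990540, -22.926909)
h = r sin θ − e = -22.926909 − 4 = -26.926909
sin φ = h / L = -26.926909 / 103 = -0.26142630
φ = arcsin(-0.26142630) = -15.154711°

-15.1547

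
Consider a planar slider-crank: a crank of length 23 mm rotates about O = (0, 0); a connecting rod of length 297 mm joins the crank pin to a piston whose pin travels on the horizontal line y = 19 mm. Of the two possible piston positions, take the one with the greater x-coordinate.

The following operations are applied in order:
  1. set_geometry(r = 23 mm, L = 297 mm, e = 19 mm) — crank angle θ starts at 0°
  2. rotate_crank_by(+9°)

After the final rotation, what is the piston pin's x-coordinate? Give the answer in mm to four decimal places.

319.3172

set_geometry: r = 23 mm, L = 297 mm, e = 19 mm; θ ← 0°
rotate_crank_by(+9°): θ ← 0° +9° = 9°
crank pin P = (r cos θ, r sin θ) = (22.716832, 3.597993)
h = r sin θ − e = 3.597993 − 19 = -15.402007
x = r cos θ + √(L² − h²) = 22.716832 + √(88209.0 − 237.2218) = 22.716832 + 296.600368 = 319.317200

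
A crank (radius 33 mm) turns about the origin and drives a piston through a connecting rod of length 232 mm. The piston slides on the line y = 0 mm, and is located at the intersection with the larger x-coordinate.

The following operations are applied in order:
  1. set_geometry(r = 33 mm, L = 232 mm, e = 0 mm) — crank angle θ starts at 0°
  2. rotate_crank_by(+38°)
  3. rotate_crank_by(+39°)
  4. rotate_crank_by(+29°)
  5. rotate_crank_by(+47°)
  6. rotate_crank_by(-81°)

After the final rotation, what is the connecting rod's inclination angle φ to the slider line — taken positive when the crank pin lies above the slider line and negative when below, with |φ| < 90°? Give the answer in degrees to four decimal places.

7.7748

set_geometry: r = 33 mm, L = 232 mm, e = 0 mm; θ ← 0°
rotate_crank_by(+38°): θ ← 0° +38° = 38°
rotate_crank_by(+39°): θ ← 38° +39° = 77°
rotate_crank_by(+29°): θ ← 77° +29° = 106°
rotate_crank_by(+47°): θ ← 106° +47° = 153°
rotate_crank_by(-81°): θ ← 153° -81° = 72°
crank pin P = (r cos θ, r sin θ) = (10.197561, 31.384865)
h = r sin θ − e = 31.384865 − 0 = 31.384865
sin φ = h / L = 31.384865 / 232 = 0.13527959
φ = arcsin(0.13527959) = 7.774788°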